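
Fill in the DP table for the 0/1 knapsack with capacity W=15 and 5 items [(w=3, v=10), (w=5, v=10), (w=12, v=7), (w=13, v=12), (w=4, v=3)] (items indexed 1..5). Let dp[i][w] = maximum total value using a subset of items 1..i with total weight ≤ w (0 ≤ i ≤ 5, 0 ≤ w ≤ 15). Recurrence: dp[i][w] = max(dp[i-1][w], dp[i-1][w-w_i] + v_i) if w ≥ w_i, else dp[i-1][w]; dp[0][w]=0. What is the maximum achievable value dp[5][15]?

i\w   0   1   2   3   4   5   6   7   8   9  10  11  12  13  14  15
  0   0   0   0   0   0   0   0   0   0   0   0   0   0   0   0   0
  1   0   0   0  10  10  10  10  10  10  10  10  10  10  10  10  10
  2   0   0   0  10  10  10  10  10  20  20  20  20  20  20  20  20
  3   0   0   0  10  10  10  10  10  20  20  20  20  20  20  20  20
  4   0   0   0  10  10  10  10  10  20  20  20  20  20  20  20  20
  5   0   0   0  10  10  10  10  13  20  20  20  20  23  23  23  23

23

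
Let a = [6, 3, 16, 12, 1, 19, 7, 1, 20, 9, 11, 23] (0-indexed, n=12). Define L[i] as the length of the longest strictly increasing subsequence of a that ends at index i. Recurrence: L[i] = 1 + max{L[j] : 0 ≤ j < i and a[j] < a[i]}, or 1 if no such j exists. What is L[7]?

   i    0    1    2    3    4    5    6    7    8    9   10   11
a[i]    6    3   16   12    1   19    7    1   20    9   11   23
L[i]    1    1    2    2    1    3    2    1    4    3    4    5

1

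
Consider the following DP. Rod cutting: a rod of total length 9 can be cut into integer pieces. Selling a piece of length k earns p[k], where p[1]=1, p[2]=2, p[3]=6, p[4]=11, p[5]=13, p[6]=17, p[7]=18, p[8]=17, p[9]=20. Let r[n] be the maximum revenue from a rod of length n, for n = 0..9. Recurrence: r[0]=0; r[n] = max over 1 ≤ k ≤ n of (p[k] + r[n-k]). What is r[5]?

   n    0    1    2    3    4    5    6    7    8    9
r[n]    0    1    2    6   11   13   17   18   22   24

13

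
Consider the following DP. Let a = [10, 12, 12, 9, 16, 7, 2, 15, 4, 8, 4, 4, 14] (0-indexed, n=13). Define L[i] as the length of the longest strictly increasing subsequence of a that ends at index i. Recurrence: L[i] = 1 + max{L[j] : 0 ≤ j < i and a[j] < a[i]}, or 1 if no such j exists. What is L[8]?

2

   i    0    1    2    3    4    5    6    7    8    9   10   11   12
a[i]   10   12   12    9   16    7    2   15    4    8    4    4   14
L[i]    1    2    2    1    3    1    1    3    2    3    2    2    4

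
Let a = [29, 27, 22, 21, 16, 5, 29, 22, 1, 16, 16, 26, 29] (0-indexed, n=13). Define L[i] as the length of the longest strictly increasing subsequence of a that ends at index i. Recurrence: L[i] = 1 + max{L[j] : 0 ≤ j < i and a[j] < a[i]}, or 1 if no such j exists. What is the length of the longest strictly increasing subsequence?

4

   i    0    1    2    3    4    5    6    7    8    9   10   11   12
a[i]   29   27   22   21   16    5   29   22    1   16   16   26   29
L[i]    1    1    1    1    1    1    2    2    1    2    2    3    4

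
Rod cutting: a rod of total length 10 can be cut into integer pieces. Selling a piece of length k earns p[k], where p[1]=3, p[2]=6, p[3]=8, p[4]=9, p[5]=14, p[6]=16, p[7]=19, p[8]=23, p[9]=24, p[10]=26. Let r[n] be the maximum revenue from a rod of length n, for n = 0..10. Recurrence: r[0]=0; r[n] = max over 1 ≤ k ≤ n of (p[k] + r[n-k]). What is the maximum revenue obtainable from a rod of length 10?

30

   n    0    1    2    3    4    5    6    7    8    9   10
r[n]    0    3    6    9   12   15   18   21   24   27   30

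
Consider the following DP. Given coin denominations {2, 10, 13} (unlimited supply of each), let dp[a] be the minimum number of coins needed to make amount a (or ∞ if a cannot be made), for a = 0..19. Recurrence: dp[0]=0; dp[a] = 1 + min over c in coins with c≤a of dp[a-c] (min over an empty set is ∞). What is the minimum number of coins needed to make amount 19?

 a  0  1  2  3  4  5  6  7  8  9 10 11 12 13 14 15 16 17 18 19
dp  0  -  1  -  2  -  3  -  4  -  1  -  2  1  3  2  4  3  5  4
(- denotes ∞ / unreachable)

4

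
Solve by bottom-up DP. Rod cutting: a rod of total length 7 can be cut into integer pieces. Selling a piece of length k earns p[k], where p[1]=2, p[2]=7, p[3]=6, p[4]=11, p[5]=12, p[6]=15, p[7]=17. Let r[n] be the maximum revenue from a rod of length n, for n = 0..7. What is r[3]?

   n    0    1    2    3    4    5    6    7
r[n]    0    2    7    9   14   16   21   23

9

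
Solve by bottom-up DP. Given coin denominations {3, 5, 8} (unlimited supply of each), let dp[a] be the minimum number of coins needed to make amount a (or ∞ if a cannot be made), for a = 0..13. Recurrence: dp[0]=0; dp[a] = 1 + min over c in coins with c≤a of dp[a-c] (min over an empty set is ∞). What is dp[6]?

2

 a  0  1  2  3  4  5  6  7  8  9 10 11 12 13
dp  0  -  -  1  -  1  2  -  1  3  2  2  4  2
(- denotes ∞ / unreachable)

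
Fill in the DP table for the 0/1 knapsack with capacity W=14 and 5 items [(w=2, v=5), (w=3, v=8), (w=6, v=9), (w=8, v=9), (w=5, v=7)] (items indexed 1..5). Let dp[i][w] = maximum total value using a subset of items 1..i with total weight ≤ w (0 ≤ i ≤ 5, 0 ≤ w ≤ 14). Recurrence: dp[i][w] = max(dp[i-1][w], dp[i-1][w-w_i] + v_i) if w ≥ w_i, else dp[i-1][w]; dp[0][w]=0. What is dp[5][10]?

i\w   0   1   2   3   4   5   6   7   8   9  10  11  12  13  14
  0   0   0   0   0   0   0   0   0   0   0   0   0   0   0   0
  1   0   0   5   5   5   5   5   5   5   5   5   5   5   5   5
  2   0   0   5   8   8  13  13  13  13  13  13  13  13  13  13
  3   0   0   5   8   8  13  13  13  14  17  17  22  22  22  22
  4   0   0   5   8   8  13  13  13  14  17  17  22  22  22  22
  5   0   0   5   8   8  13  13  13  15  17  20  22  22  22  24

20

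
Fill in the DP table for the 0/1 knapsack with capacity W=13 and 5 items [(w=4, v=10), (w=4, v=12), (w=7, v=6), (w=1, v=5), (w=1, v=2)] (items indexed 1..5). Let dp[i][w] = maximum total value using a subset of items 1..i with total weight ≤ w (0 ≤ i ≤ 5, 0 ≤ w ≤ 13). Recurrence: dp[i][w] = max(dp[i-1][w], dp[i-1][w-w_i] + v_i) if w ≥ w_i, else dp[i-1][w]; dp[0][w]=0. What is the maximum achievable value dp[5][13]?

29

i\w   0   1   2   3   4   5   6   7   8   9  10  11  12  13
  0   0   0   0   0   0   0   0   0   0   0   0   0   0   0
  1   0   0   0   0  10  10  10  10  10  10  10  10  10  10
  2   0   0   0   0  12  12  12  12  22  22  22  22  22  22
  3   0   0   0   0  12  12  12  12  22  22  22  22  22  22
  4   0   5   5   5  12  17  17  17  22  27  27  27  27  27
  5   0   5   7   7  12  17  19  19  22  27  29  29  29  29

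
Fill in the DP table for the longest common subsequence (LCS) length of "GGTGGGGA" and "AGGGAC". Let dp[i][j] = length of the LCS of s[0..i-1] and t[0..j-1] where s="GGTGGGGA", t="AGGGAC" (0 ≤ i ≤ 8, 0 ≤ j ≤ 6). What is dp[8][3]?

   ''  A  G  G  G  A  C
''  0  0  0  0  0  0  0
 G  0  0  1  1  1  1  1
 G  0  0  1  2  2  2  2
 T  0  0  1  2  2  2  2
 G  0  0  1  2  3  3  3
 G  0  0  1  2  3  3  3
 G  0  0  1  2  3  3  3
 G  0  0  1  2  3  3  3
 A  0  1  1  2  3  4  4

2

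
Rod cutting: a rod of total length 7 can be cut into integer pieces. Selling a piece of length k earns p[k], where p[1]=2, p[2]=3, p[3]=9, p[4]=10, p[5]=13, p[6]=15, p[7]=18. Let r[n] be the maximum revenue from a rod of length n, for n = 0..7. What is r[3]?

   n    0    1    2    3    4    5    6    7
r[n]    0    2    4    9   11   13   18   20

9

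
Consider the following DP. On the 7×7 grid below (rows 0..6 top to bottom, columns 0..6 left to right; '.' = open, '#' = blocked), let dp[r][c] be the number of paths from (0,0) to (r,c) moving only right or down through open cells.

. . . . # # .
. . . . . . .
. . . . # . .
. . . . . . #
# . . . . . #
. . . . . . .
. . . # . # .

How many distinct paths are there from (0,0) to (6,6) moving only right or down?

r\c   0   1   2   3   4   5   6
  0   1   1   1   1   0   0   0
  1   1   2   3   4   4   4   4
  2   1   3   6  10   0   4   8
  3   1   4  10  20  20  24   0
  4   0   4  14  34  54  78   0
  5   0   4  18  52 106 184 184
  6   0   4  22   0 106   0 184

184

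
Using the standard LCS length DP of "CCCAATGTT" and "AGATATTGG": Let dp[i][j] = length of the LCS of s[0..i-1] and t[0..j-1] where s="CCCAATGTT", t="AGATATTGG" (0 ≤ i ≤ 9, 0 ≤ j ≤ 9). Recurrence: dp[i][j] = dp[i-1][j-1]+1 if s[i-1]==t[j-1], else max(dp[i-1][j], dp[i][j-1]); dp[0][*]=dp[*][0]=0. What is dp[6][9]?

3

   ''  A  G  A  T  A  T  T  G  G
''  0  0  0  0  0  0  0  0  0  0
 C  0  0  0  0  0  0  0  0  0  0
 C  0  0  0  0  0  0  0  0  0  0
 C  0  0  0  0  0  0  0  0  0  0
 A  0  1  1  1  1  1  1  1  1  1
 A  0  1  1  2  2  2  2  2  2  2
 T  0  1  1  2  3  3  3  3  3  3
 G  0  1  2  2  3  3  3  3  4  4
 T  0  1  2  2  3  3  4  4  4  4
 T  0  1  2  2  3  3  4  5  5  5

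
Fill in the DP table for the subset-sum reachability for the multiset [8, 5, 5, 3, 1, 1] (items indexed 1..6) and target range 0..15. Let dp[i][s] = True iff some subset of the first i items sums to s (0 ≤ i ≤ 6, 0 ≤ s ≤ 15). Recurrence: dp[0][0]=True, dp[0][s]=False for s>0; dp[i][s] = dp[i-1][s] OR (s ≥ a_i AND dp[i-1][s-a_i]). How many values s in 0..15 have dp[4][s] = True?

i\s   0   1   2   3   4   5   6   7   8   9  10  11  12  13  14  15
  0   T   F   F   F   F   F   F   F   F   F   F   F   F   F   F   F
  1   T   F   F   F   F   F   F   F   T   F   F   F   F   F   F   F
  2   T   F   F   F   F   T   F   F   T   F   F   F   F   T   F   F
  3   T   F   F   F   F   T   F   F   T   F   T   F   F   T   F   F
  4   T   F   F   T   F   T   F   F   T   F   T   T   F   T   F   F
  5   T   T   F   T   T   T   T   F   T   T   T   T   T   T   T   F
  6   T   T   T   T   T   T   T   T   T   T   T   T   T   T   T   T

7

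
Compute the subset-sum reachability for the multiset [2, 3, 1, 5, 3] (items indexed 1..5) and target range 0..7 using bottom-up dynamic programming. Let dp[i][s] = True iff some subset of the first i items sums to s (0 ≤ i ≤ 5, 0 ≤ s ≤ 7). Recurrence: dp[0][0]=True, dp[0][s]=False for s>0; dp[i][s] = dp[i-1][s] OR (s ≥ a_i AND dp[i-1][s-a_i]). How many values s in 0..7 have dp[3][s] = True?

7

i\s   0   1   2   3   4   5   6   7
  0   T   F   F   F   F   F   F   F
  1   T   F   T   F   F   F   F   F
  2   T   F   T   T   F   T   F   F
  3   T   T   T   T   T   T   T   F
  4   T   T   T   T   T   T   T   T
  5   T   T   T   T   T   T   T   T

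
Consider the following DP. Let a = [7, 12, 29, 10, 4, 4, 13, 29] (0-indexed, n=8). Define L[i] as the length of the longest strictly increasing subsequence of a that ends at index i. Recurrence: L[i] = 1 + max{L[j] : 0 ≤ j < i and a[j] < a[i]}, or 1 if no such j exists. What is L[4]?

1

   i    0    1    2    3    4    5    6    7
a[i]    7   12   29   10    4    4   13   29
L[i]    1    2    3    2    1    1    3    4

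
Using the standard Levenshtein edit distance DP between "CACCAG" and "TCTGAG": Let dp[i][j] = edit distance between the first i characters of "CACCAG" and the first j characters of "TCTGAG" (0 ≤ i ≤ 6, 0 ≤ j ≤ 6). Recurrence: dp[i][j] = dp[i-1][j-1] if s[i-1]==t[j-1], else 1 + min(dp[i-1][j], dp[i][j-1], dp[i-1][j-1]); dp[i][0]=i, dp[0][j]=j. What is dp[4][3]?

3

   ''  T  C  T  G  A  G
''  0  1  2  3  4  5  6
 C  1  1  1  2  3  4  5
 A  2  2  2  2  3  3  4
 C  3  3  2  3  3  4  4
 C  4  4  3  3  4  4  5
 A  5  5  4  4  4  4  5
 G  6  6  5  5  4  5  4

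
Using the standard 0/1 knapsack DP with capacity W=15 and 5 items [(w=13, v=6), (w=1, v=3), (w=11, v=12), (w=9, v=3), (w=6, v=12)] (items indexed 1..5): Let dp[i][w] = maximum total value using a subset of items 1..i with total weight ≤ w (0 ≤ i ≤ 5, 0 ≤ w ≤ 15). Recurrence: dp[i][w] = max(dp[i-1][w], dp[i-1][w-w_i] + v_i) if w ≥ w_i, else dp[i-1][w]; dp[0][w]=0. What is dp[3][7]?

i\w   0   1   2   3   4   5   6   7   8   9  10  11  12  13  14  15
  0   0   0   0   0   0   0   0   0   0   0   0   0   0   0   0   0
  1   0   0   0   0   0   0   0   0   0   0   0   0   0   6   6   6
  2   0   3   3   3   3   3   3   3   3   3   3   3   3   6   9   9
  3   0   3   3   3   3   3   3   3   3   3   3  12  15  15  15  15
  4   0   3   3   3   3   3   3   3   3   3   6  12  15  15  15  15
  5   0   3   3   3   3   3  12  15  15  15  15  15  15  15  15  15

3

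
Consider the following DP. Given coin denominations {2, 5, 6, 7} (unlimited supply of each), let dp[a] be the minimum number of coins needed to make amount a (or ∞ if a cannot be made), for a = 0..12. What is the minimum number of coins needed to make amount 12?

2

 a  0  1  2  3  4  5  6  7  8  9 10 11 12
dp  0  -  1  -  2  1  1  1  2  2  2  2  2
(- denotes ∞ / unreachable)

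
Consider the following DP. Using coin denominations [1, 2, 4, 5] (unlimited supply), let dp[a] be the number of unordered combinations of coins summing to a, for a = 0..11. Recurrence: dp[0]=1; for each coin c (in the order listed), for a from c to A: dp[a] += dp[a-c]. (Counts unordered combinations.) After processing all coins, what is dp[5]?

after  coin     0     1     2     3     4     5     6     7     8     9    10    11
          1     1     1     1     1     1     1     1     1     1     1     1     1
          2     1     1     2     2     3     3     4     4     5     5     6     6
          4     1     1     2     2     4     4     6     6     9     9    12    12
          5     1     1     2     2     4     5     7     8    11    13    17    19

5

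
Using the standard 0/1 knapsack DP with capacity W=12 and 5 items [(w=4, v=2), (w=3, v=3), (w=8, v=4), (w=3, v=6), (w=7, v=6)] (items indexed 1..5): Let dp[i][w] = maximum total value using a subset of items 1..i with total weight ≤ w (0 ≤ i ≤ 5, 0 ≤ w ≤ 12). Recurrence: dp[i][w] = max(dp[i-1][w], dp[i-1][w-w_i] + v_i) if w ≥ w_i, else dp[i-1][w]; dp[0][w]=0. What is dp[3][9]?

i\w   0   1   2   3   4   5   6   7   8   9  10  11  12
  0   0   0   0   0   0   0   0   0   0   0   0   0   0
  1   0   0   0   0   2   2   2   2   2   2   2   2   2
  2   0   0   0   3   3   3   3   5   5   5   5   5   5
  3   0   0   0   3   3   3   3   5   5   5   5   7   7
  4   0   0   0   6   6   6   9   9   9   9  11  11  11
  5   0   0   0   6   6   6   9   9   9   9  12  12  12

5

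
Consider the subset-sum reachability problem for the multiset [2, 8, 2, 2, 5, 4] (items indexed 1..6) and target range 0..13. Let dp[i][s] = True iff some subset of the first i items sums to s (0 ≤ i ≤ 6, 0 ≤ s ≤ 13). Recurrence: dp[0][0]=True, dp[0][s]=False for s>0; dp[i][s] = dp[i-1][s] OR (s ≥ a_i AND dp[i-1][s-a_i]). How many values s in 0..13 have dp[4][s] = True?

7

i\s   0   1   2   3   4   5   6   7   8   9  10  11  12  13
  0   T   F   F   F   F   F   F   F   F   F   F   F   F   F
  1   T   F   T   F   F   F   F   F   F   F   F   F   F   F
  2   T   F   T   F   F   F   F   F   T   F   T   F   F   F
  3   T   F   T   F   T   F   F   F   T   F   T   F   T   F
  4   T   F   T   F   T   F   T   F   T   F   T   F   T   F
  5   T   F   T   F   T   T   T   T   T   T   T   T   T   T
  6   T   F   T   F   T   T   T   T   T   T   T   T   T   T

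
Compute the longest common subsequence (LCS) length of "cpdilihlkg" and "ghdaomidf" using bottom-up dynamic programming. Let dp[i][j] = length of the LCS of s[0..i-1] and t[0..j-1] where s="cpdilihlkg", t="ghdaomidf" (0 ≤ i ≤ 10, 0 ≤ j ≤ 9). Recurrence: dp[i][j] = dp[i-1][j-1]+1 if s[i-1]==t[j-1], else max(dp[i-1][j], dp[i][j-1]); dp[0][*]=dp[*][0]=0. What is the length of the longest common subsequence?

2

   ''  g  h  d  a  o  m  i  d  f
''  0  0  0  0  0  0  0  0  0  0
 c  0  0  0  0  0  0  0  0  0  0
 p  0  0  0  0  0  0  0  0  0  0
 d  0  0  0  1  1  1  1  1  1  1
 i  0  0  0  1  1  1  1  2  2  2
 l  0  0  0  1  1  1  1  2  2  2
 i  0  0  0  1  1  1  1  2  2  2
 h  0  0  1  1  1  1  1  2  2  2
 l  0  0  1  1  1  1  1  2  2  2
 k  0  0  1  1  1  1  1  2  2  2
 g  0  1  1  1  1  1  1  2  2  2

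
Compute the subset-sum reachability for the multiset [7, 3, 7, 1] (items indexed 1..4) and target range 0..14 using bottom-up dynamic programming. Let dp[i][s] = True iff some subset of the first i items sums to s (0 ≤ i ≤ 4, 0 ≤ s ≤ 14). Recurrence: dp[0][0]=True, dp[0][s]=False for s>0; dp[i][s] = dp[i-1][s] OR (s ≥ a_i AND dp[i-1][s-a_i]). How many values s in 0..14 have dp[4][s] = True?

i\s   0   1   2   3   4   5   6   7   8   9  10  11  12  13  14
  0   T   F   F   F   F   F   F   F   F   F   F   F   F   F   F
  1   T   F   F   F   F   F   F   T   F   F   F   F   F   F   F
  2   T   F   F   T   F   F   F   T   F   F   T   F   F   F   F
  3   T   F   F   T   F   F   F   T   F   F   T   F   F   F   T
  4   T   T   F   T   T   F   F   T   T   F   T   T   F   F   T

9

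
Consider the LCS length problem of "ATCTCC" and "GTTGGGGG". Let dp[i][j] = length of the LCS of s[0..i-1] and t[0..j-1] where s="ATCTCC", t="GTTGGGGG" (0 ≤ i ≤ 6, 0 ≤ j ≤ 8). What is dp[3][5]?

   ''  G  T  T  G  G  G  G  G
''  0  0  0  0  0  0  0  0  0
 A  0  0  0  0  0  0  0  0  0
 T  0  0  1  1  1  1  1  1  1
 C  0  0  1  1  1  1  1  1  1
 T  0  0  1  2  2  2  2  2  2
 C  0  0  1  2  2  2  2  2  2
 C  0  0  1  2  2  2  2  2  2

1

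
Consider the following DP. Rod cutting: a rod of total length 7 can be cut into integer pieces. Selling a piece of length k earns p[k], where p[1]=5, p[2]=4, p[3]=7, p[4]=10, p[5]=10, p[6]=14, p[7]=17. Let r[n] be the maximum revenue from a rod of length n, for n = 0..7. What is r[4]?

20

   n    0    1    2    3    4    5    6    7
r[n]    0    5   10   15   20   25   30   35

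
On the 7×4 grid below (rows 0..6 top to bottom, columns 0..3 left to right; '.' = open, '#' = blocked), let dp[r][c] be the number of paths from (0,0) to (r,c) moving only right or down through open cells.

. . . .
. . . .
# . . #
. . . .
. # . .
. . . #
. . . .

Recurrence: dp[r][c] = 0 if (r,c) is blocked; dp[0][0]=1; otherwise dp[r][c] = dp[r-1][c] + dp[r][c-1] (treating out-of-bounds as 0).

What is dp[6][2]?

r\c   0   1   2   3
  0   1   1   1   1
  1   1   2   3   4
  2   0   2   5   0
  3   0   2   7   7
  4   0   0   7  14
  5   0   0   7   0
  6   0   0   7   7

7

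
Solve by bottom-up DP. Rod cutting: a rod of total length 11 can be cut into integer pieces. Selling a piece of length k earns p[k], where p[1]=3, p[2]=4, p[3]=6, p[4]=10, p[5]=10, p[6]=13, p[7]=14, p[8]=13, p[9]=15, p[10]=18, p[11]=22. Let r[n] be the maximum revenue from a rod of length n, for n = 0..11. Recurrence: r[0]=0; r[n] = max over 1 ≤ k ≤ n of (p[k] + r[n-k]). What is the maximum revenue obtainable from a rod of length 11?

33

   n    0    1    2    3    4    5    6    7    8    9   10   11
r[n]    0    3    6    9   12   15   18   21   24   27   30   33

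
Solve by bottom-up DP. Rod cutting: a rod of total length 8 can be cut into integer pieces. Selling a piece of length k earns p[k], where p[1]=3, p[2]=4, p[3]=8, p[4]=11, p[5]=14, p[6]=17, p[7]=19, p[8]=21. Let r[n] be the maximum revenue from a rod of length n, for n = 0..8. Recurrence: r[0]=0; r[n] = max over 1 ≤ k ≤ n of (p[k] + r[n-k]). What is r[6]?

18

   n    0    1    2    3    4    5    6    7    8
r[n]    0    3    6    9   12   15   18   21   24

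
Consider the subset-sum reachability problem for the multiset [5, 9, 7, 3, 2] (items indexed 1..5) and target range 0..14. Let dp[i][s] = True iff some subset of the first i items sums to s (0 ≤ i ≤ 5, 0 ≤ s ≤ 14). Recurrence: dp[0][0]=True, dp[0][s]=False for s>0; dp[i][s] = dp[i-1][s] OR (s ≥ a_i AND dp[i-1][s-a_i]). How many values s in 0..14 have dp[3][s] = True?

6

i\s   0   1   2   3   4   5   6   7   8   9  10  11  12  13  14
  0   T   F   F   F   F   F   F   F   F   F   F   F   F   F   F
  1   T   F   F   F   F   T   F   F   F   F   F   F   F   F   F
  2   T   F   F   F   F   T   F   F   F   T   F   F   F   F   T
  3   T   F   F   F   F   T   F   T   F   T   F   F   T   F   T
  4   T   F   F   T   F   T   F   T   T   T   T   F   T   F   T
  5   T   F   T   T   F   T   F   T   T   T   T   T   T   F   T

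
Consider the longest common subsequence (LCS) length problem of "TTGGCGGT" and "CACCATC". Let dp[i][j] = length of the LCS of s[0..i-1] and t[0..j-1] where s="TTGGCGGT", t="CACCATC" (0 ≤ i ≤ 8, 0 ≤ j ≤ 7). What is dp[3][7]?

1

   ''  C  A  C  C  A  T  C
''  0  0  0  0  0  0  0  0
 T  0  0  0  0  0  0  1  1
 T  0  0  0  0  0  0  1  1
 G  0  0  0  0  0  0  1  1
 G  0  0  0  0  0  0  1  1
 C  0  1  1  1  1  1  1  2
 G  0  1  1  1  1  1  1  2
 G  0  1  1  1  1  1  1  2
 T  0  1  1  1  1  1  2  2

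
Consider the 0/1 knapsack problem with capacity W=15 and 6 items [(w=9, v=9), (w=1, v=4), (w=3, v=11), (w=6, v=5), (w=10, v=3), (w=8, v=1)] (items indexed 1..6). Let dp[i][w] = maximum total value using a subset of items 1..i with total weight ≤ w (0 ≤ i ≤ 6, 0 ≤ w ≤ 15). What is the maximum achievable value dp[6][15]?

i\w   0   1   2   3   4   5   6   7   8   9  10  11  12  13  14  15
  0   0   0   0   0   0   0   0   0   0   0   0   0   0   0   0   0
  1   0   0   0   0   0   0   0   0   0   9   9   9   9   9   9   9
  2   0   4   4   4   4   4   4   4   4   9  13  13  13  13  13  13
  3   0   4   4  11  15  15  15  15  15  15  15  15  20  24  24  24
  4   0   4   4  11  15  15  15  15  15  16  20  20  20  24  24  24
  5   0   4   4  11  15  15  15  15  15  16  20  20  20  24  24  24
  6   0   4   4  11  15  15  15  15  15  16  20  20  20  24  24  24

24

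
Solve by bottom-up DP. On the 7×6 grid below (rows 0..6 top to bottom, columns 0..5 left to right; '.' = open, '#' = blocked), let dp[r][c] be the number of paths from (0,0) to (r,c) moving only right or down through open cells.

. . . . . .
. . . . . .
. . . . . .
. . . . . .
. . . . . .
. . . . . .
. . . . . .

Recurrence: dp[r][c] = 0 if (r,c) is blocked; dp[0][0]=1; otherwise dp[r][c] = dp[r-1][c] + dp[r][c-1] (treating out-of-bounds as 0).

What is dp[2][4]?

r\c   0   1   2   3   4   5
  0   1   1   1   1   1   1
  1   1   2   3   4   5   6
  2   1   3   6  10  15  21
  3   1   4  10  20  35  56
  4   1   5  15  35  70 126
  5   1   6  21  56 126 252
  6   1   7  28  84 210 462

15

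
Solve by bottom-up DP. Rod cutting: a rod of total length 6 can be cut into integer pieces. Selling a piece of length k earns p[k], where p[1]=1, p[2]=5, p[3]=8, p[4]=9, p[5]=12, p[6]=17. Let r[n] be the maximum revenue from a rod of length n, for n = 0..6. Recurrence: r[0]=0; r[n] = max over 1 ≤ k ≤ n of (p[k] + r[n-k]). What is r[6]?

   n    0    1    2    3    4    5    6
r[n]    0    1    5    8   10   13   17

17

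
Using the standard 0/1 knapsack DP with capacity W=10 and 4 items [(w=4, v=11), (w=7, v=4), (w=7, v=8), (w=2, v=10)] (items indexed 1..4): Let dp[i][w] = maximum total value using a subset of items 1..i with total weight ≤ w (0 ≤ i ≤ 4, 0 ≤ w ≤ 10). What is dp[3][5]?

11

i\w   0   1   2   3   4   5   6   7   8   9  10
  0   0   0   0   0   0   0   0   0   0   0   0
  1   0   0   0   0  11  11  11  11  11  11  11
  2   0   0   0   0  11  11  11  11  11  11  11
  3   0   0   0   0  11  11  11  11  11  11  11
  4   0   0  10  10  11  11  21  21  21  21  21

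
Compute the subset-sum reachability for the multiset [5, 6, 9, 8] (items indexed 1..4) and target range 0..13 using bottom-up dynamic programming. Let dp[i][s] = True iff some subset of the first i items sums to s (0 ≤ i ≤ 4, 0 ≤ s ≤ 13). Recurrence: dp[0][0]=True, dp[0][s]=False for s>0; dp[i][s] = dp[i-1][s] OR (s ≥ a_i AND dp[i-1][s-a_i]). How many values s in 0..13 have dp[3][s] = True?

5

i\s   0   1   2   3   4   5   6   7   8   9  10  11  12  13
  0   T   F   F   F   F   F   F   F   F   F   F   F   F   F
  1   T   F   F   F   F   T   F   F   F   F   F   F   F   F
  2   T   F   F   F   F   T   T   F   F   F   F   T   F   F
  3   T   F   F   F   F   T   T   F   F   T   F   T   F   F
  4   T   F   F   F   F   T   T   F   T   T   F   T   F   T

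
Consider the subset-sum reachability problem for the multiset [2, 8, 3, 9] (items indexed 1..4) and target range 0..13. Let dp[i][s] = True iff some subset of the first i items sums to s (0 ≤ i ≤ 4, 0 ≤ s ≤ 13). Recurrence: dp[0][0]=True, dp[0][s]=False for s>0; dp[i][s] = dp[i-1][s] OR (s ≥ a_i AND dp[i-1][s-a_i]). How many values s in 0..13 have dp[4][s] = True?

10

i\s   0   1   2   3   4   5   6   7   8   9  10  11  12  13
  0   T   F   F   F   F   F   F   F   F   F   F   F   F   F
  1   T   F   T   F   F   F   F   F   F   F   F   F   F   F
  2   T   F   T   F   F   F   F   F   T   F   T   F   F   F
  3   T   F   T   T   F   T   F   F   T   F   T   T   F   T
  4   T   F   T   T   F   T   F   F   T   T   T   T   T   T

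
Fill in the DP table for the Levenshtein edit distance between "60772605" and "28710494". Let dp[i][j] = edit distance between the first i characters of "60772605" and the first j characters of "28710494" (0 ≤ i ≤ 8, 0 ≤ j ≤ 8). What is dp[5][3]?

   ''  2  8  7  1  0  4  9  4
''  0  1  2  3  4  5  6  7  8
 6  1  1  2  3  4  5  6  7  8
 0  2  2  2  3  4  4  5  6  7
 7  3  3  3  2  3  4  5  6  7
 7  4  4  4  3  3  4  5  6  7
 2  5  4  5  4  4  4  5  6  7
 6  6  5  5  5  5  5  5  6  7
 0  7  6  6  6  6  5  6  6  7
 5  8  7  7  7  7  6  6  7  7

4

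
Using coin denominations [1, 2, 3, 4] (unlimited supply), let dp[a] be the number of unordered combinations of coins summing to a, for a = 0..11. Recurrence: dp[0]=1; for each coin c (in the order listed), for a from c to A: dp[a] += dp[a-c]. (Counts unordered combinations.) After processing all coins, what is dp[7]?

11

after  coin     0     1     2     3     4     5     6     7     8     9    10    11
          1     1     1     1     1     1     1     1     1     1     1     1     1
          2     1     1     2     2     3     3     4     4     5     5     6     6
          3     1     1     2     3     4     5     7     8    10    12    14    16
          4     1     1     2     3     5     6     9    11    15    18    23    27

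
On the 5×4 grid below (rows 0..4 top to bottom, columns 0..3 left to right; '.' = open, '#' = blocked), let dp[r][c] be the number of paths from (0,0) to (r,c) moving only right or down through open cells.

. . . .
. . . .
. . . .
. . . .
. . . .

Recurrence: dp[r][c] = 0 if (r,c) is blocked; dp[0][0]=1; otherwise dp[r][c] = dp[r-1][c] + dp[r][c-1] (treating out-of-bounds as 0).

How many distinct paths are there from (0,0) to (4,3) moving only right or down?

35

r\c   0   1   2   3
  0   1   1   1   1
  1   1   2   3   4
  2   1   3   6  10
  3   1   4  10  20
  4   1   5  15  35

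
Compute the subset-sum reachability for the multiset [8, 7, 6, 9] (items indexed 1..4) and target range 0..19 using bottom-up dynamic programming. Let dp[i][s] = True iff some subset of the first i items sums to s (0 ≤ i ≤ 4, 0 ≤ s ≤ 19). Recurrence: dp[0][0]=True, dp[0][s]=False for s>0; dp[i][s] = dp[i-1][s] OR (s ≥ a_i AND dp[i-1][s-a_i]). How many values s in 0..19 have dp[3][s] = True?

7

i\s   0   1   2   3   4   5   6   7   8   9  10  11  12  13  14  15  16  17  18  19
  0   T   F   F   F   F   F   F   F   F   F   F   F   F   F   F   F   F   F   F   F
  1   T   F   F   F   F   F   F   F   T   F   F   F   F   F   F   F   F   F   F   F
  2   T   F   F   F   F   F   F   T   T   F   F   F   F   F   F   T   F   F   F   F
  3   T   F   F   F   F   F   T   T   T   F   F   F   F   T   T   T   F   F   F   F
  4   T   F   F   F   F   F   T   T   T   T   F   F   F   T   T   T   T   T   F   F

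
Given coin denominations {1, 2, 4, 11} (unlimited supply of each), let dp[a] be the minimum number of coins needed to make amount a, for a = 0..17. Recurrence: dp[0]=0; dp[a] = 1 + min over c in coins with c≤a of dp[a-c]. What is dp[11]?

 a  0  1  2  3  4  5  6  7  8  9 10 11 12 13 14 15 16 17
dp  0  1  1  2  1  2  2  3  2  3  3  1  2  2  3  2  3  3

1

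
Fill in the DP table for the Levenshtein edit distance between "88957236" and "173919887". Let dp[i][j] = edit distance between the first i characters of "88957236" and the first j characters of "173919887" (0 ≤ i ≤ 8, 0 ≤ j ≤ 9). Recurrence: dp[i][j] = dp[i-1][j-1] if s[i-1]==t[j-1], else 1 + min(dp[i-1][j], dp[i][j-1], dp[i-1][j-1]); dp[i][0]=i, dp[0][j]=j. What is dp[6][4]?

   ''  1  7  3  9  1  9  8  8  7
''  0  1  2  3  4  5  6  7  8  9
 8  1  1  2  3  4  5  6  6  7  8
 8  2  2  2  3  4  5  6  6  6  7
 9  3  3  3  3  3  4  5  6  7  7
 5  4  4  4  4  4  4  5  6  7  8
 7  5  5  4  5  5  5  5  6  7  7
 2  6  6  5  5  6  6  6  6  7  8
 3  7  7  6  5  6  7  7  7  7  8
 6  8  8  7  6  6  7  8  8  8  8

6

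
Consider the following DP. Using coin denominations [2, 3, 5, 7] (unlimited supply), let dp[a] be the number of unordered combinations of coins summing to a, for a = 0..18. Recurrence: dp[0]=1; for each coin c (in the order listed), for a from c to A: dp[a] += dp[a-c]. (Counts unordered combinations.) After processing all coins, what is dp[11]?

5

after  coin     0     1     2     3     4     5     6     7     8     9    10    11    12    13    14    15    16    17    18
          2     1     0     1     0     1     0     1     0     1     0     1     0     1     0     1     0     1     0     1
          3     1     0     1     1     1     1     2     1     2     2     2     2     3     2     3     3     3     3     4
          5     1     0     1     1     1     2     2     2     3     3     4     4     5     5     6     7     7     8     9
          7     1     0     1     1     1     2     2     3     3     4     5     5     7     7     9    10    11    13    14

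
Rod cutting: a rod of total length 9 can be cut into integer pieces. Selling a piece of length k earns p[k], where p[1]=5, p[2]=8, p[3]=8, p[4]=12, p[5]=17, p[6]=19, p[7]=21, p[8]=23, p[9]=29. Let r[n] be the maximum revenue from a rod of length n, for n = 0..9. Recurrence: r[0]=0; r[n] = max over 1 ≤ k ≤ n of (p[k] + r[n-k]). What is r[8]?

40

   n    0    1    2    3    4    5    6    7    8    9
r[n]    0    5   10   15   20   25   30   35   40   45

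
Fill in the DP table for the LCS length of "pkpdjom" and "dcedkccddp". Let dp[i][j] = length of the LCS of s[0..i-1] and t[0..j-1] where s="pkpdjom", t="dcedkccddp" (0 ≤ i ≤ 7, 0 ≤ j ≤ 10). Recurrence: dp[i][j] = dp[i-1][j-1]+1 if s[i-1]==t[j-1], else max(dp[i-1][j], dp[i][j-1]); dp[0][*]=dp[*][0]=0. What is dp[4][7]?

   ''  d  c  e  d  k  c  c  d  d  p
''  0  0  0  0  0  0  0  0  0  0  0
 p  0  0  0  0  0  0  0  0  0  0  1
 k  0  0  0  0  0  1  1  1  1  1  1
 p  0  0  0  0  0  1  1  1  1  1  2
 d  0  1  1  1  1  1  1  1  2  2  2
 j  0  1  1  1  1  1  1  1  2  2  2
 o  0  1  1  1  1  1  1  1  2  2  2
 m  0  1  1  1  1  1  1  1  2  2  2

1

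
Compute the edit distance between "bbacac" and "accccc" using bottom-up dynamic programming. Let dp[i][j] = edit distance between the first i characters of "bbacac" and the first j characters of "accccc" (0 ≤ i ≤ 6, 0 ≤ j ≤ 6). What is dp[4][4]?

3

   ''  a  c  c  c  c  c
''  0  1  2  3  4  5  6
 b  1  1  2  3  4  5  6
 b  2  2  2  3  4  5  6
 a  3  2  3  3  4  5  6
 c  4  3  2  3  3  4  5
 a  5  4  3  3  4  4  5
 c  6  5  4  3  3  4  4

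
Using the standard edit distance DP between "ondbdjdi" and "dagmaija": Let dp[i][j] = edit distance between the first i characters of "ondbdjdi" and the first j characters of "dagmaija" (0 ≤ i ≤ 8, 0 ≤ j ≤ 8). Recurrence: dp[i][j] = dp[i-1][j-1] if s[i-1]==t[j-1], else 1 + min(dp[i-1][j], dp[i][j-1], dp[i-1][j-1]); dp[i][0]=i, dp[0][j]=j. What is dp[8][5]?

   ''  d  a  g  m  a  i  j  a
''  0  1  2  3  4  5  6  7  8
 o  1  1  2  3  4  5  6  7  8
 n  2  2  2  3  4  5  6  7  8
 d  3  2  3  3  4  5  6  7  8
 b  4  3  3  4  4  5  6  7  8
 d  5  4  4  4  5  5  6  7  8
 j  6  5  5  5  5  6  6  6  7
 d  7  6  6  6  6  6  7  7  7
 i  8  7  7  7  7  7  6  7  8

7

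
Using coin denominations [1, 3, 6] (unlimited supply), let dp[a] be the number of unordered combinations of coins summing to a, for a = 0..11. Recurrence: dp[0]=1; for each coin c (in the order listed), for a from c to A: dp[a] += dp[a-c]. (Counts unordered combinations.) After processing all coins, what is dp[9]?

6

after  coin     0     1     2     3     4     5     6     7     8     9    10    11
          1     1     1     1     1     1     1     1     1     1     1     1     1
          3     1     1     1     2     2     2     3     3     3     4     4     4
          6     1     1     1     2     2     2     4     4     4     6     6     6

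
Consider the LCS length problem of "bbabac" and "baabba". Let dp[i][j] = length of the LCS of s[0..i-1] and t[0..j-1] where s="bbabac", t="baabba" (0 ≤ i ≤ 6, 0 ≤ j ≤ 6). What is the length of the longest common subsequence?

   ''  b  a  a  b  b  a
''  0  0  0  0  0  0  0
 b  0  1  1  1  1  1  1
 b  0  1  1  1  2  2  2
 a  0  1  2  2  2  2  3
 b  0  1  2  2  3  3  3
 a  0  1  2  3  3  3  4
 c  0  1  2  3  3  3  4

4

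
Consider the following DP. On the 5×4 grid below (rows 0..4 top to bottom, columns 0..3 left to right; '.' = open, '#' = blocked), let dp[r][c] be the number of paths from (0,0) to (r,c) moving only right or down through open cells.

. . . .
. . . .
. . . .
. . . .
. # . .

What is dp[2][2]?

6

r\c   0   1   2   3
  0   1   1   1   1
  1   1   2   3   4
  2   1   3   6  10
  3   1   4  10  20
  4   1   0  10  30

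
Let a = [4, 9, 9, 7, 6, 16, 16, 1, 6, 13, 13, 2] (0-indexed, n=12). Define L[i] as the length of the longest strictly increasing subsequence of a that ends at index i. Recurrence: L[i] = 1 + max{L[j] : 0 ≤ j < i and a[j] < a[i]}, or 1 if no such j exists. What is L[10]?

3

   i    0    1    2    3    4    5    6    7    8    9   10   11
a[i]    4    9    9    7    6   16   16    1    6   13   13    2
L[i]    1    2    2    2    2    3    3    1    2    3    3    2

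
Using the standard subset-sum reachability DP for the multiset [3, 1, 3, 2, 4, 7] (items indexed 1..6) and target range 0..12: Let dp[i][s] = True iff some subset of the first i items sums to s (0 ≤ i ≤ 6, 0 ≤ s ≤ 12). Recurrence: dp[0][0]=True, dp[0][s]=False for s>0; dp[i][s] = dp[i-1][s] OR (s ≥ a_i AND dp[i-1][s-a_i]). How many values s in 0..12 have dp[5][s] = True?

i\s   0   1   2   3   4   5   6   7   8   9  10  11  12
  0   T   F   F   F   F   F   F   F   F   F   F   F   F
  1   T   F   F   T   F   F   F   F   F   F   F   F   F
  2   T   T   F   T   T   F   F   F   F   F   F   F   F
  3   T   T   F   T   T   F   T   T   F   F   F   F   F
  4   T   T   T   T   T   T   T   T   T   T   F   F   F
  5   T   T   T   T   T   T   T   T   T   T   T   T   T
  6   T   T   T   T   T   T   T   T   T   T   T   T   T

13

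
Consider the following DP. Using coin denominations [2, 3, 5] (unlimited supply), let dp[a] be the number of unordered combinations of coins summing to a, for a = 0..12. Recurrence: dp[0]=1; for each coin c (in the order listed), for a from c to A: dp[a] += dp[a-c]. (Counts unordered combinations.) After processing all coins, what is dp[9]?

after  coin     0     1     2     3     4     5     6     7     8     9    10    11    12
          2     1     0     1     0     1     0     1     0     1     0     1     0     1
          3     1     0     1     1     1     1     2     1     2     2     2     2     3
          5     1     0     1     1     1     2     2     2     3     3     4     4     5

3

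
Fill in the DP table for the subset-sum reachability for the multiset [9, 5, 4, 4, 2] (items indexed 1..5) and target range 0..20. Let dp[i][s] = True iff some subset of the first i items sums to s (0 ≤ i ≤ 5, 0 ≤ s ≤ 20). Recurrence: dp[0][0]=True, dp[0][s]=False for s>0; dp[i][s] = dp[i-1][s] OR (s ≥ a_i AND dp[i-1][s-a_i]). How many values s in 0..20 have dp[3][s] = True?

7

i\s   0   1   2   3   4   5   6   7   8   9  10  11  12  13  14  15  16  17  18  19  20
  0   T   F   F   F   F   F   F   F   F   F   F   F   F   F   F   F   F   F   F   F   F
  1   T   F   F   F   F   F   F   F   F   T   F   F   F   F   F   F   F   F   F   F   F
  2   T   F   F   F   F   T   F   F   F   T   F   F   F   F   T   F   F   F   F   F   F
  3   T   F   F   F   T   T   F   F   F   T   F   F   F   T   T   F   F   F   T   F   F
  4   T   F   F   F   T   T   F   F   T   T   F   F   F   T   T   F   F   T   T   F   F
  5   T   F   T   F   T   T   T   T   T   T   T   T   F   T   T   T   T   T   T   T   T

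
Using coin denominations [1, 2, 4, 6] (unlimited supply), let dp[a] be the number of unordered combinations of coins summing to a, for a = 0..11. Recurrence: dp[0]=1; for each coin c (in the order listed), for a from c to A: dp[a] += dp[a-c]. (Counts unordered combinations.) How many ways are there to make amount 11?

after  coin     0     1     2     3     4     5     6     7     8     9    10    11
          1     1     1     1     1     1     1     1     1     1     1     1     1
          2     1     1     2     2     3     3     4     4     5     5     6     6
          4     1     1     2     2     4     4     6     6     9     9    12    12
          6     1     1     2     2     4     4     7     7    11    11    16    16

16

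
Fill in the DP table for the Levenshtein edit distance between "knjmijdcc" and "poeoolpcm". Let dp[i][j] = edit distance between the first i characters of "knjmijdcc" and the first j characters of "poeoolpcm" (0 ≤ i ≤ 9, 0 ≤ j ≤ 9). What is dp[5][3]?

   ''  p  o  e  o  o  l  p  c  m
''  0  1  2  3  4  5  6  7  8  9
 k  1  1  2  3  4  5  6  7  8  9
 n  2  2  2  3  4  5  6  7  8  9
 j  3  3  3  3  4  5  6  7  8  9
 m  4  4  4  4  4  5  6  7  8  8
 i  5  5  5  5  5  5  6  7  8  9
 j  6  6  6  6  6  6  6  7  8  9
 d  7  7  7  7  7  7  7  7  8  9
 c  8  8  8  8  8  8  8  8  7  8
 c  9  9  9  9  9  9  9  9  8  8

5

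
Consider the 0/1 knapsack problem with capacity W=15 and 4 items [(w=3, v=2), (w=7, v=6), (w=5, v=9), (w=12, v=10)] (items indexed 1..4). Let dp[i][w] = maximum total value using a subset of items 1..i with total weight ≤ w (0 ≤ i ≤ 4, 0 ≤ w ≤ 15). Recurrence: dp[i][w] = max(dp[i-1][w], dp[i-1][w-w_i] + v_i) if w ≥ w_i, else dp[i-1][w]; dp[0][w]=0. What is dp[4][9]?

11

i\w   0   1   2   3   4   5   6   7   8   9  10  11  12  13  14  15
  0   0   0   0   0   0   0   0   0   0   0   0   0   0   0   0   0
  1   0   0   0   2   2   2   2   2   2   2   2   2   2   2   2   2
  2   0   0   0   2   2   2   2   6   6   6   8   8   8   8   8   8
  3   0   0   0   2   2   9   9   9  11  11  11  11  15  15  15  17
  4   0   0   0   2   2   9   9   9  11  11  11  11  15  15  15  17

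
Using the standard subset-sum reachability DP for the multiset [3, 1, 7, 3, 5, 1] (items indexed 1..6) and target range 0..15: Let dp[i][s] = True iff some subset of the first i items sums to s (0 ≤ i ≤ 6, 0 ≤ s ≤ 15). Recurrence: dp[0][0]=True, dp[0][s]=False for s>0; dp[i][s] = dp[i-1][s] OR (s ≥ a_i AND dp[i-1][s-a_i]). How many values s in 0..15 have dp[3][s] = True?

i\s   0   1   2   3   4   5   6   7   8   9  10  11  12  13  14  15
  0   T   F   F   F   F   F   F   F   F   F   F   F   F   F   F   F
  1   T   F   F   T   F   F   F   F   F   F   F   F   F   F   F   F
  2   T   T   F   T   T   F   F   F   F   F   F   F   F   F   F   F
  3   T   T   F   T   T   F   F   T   T   F   T   T   F   F   F   F
  4   T   T   F   T   T   F   T   T   T   F   T   T   F   T   T   F
  5   T   T   F   T   T   T   T   T   T   T   T   T   T   T   T   T
  6   T   T   T   T   T   T   T   T   T   T   T   T   T   T   T   T

8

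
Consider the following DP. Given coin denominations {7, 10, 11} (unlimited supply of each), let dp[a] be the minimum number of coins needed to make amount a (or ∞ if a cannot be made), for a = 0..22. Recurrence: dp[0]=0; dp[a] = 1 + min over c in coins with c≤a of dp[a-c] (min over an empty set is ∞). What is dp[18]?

2

 a  0  1  2  3  4  5  6  7  8  9 10 11 12 13 14 15 16 17 18 19 20 21 22
dp  0  -  -  -  -  -  -  1  -  -  1  1  -  -  2  -  -  2  2  -  2  2  2
(- denotes ∞ / unreachable)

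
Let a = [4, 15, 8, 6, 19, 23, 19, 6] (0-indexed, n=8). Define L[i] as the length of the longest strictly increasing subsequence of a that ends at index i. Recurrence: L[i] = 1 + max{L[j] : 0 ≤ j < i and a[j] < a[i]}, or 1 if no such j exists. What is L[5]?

   i    0    1    2    3    4    5    6    7
a[i]    4   15    8    6   19   23   19    6
L[i]    1    2    2    2    3    4    3    2

4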